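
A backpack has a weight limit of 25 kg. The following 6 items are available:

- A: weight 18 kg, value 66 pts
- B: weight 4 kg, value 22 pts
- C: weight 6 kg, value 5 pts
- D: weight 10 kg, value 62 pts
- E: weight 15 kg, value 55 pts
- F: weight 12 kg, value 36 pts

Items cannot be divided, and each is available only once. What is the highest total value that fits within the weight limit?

Check high-value combinations within 25 kg:
- D+E: weight 10+15=25, value 62+55=117
- D+F: weight 10+12=22, value 62+36=98
- B+C+D: weight 4+6+10=20, value 22+5+62=89
Best: 117 pts.

117 pts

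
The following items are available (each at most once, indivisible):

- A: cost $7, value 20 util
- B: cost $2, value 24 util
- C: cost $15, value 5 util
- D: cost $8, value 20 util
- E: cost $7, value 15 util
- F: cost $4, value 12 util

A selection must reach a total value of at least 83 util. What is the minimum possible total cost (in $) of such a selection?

28

Subsets with value ≥ 83, sorted by total cost:
- A+B+D+E+F: cost 28, value 91
- A+B+C+D+E: cost 39, value 84
- A+B+C+D+E+F: cost 43, value 96
Minimum cost: 28 $.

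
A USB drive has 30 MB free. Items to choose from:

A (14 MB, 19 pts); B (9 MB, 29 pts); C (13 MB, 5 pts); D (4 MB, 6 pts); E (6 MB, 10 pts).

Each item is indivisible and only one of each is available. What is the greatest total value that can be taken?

Check high-value combinations within 30 MB:
- A+B+E: size 14+9+6=29, value 19+29+10=58
- A+B+D: size 14+9+4=27, value 19+29+6=54
- A+B: size 14+9=23, value 19+29=48
- B+D+E: size 9+4+6=19, value 29+6+10=45
- B+C+E: size 9+13+6=28, value 29+5+10=44
Best: 58 pts.

58 pts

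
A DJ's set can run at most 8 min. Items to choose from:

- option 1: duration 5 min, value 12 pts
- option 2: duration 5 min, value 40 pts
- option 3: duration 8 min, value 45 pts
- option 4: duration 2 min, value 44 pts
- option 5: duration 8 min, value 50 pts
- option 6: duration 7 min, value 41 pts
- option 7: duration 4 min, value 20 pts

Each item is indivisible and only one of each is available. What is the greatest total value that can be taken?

84 pts

Check high-value combinations within 8 min:
- option 2+option 4: duration 5+2=7, value 40+44=84
- option 4+option 7: duration 2+4=6, value 44+20=64
- option 1+option 4: duration 5+2=7, value 12+44=56
- option 5: duration 8, value 50
- option 3: duration 8, value 45
Best: 84 pts.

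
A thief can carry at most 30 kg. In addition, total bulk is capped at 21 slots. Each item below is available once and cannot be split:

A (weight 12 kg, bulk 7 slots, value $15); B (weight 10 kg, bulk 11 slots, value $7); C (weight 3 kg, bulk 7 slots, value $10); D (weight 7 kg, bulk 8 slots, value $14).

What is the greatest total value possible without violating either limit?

Feasible sets respecting both limits:
- A+D: weight 19, bulk 15, value 29
- A+C: weight 15, bulk 14, value 25
- C+D: weight 10, bulk 15, value 24
- A+B: weight 22, bulk 18, value 22
Best: $29.

$29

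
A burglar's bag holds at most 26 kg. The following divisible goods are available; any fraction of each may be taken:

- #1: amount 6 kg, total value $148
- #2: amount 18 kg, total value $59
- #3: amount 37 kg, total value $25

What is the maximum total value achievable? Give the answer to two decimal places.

Take in order of value per unit:
- #1 (148/6 per unit): all 6 → value 148, running total 148.00
- #2 (59/18 per unit): all 18 → value 59, running total 207.00
- #3 (25/37 per unit): 2 of 37 → value 2×25/37 = 1.3514, running total 208.35
Total 208.35.

208.35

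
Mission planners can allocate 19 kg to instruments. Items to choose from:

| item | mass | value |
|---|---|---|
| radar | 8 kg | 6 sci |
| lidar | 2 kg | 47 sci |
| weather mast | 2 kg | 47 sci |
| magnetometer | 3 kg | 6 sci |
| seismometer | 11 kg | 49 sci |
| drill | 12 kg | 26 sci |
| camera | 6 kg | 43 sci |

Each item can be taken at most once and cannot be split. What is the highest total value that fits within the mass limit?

Check high-value combinations within 19 kg:
- lidar+weather mast+magnetometer+seismometer: mass 2+2+3+11=18, value 47+47+6+49=149
- lidar+weather mast+magnetometer+camera: mass 2+2+3+6=13, value 47+47+6+43=143
- lidar+weather mast+seismometer: mass 2+2+11=15, value 47+47+49=143
- radar+lidar+weather mast+camera: mass 8+2+2+6=18, value 6+47+47+43=143
- lidar+seismometer+camera: mass 2+11+6=19, value 47+49+43=139
Best: 149 sci.

149 sci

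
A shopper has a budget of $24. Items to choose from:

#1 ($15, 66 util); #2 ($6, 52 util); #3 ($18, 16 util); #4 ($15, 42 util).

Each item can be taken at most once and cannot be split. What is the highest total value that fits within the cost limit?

Check high-value combinations within $24:
- #1+#2: cost 15+6=21, value 66+52=118
- #2+#4: cost 6+15=21, value 52+42=94
- #2+#3: cost 6+18=24, value 52+16=68
- #1: cost 15, value 66
- #2: cost 6, value 52
Best: 118 util.

118 util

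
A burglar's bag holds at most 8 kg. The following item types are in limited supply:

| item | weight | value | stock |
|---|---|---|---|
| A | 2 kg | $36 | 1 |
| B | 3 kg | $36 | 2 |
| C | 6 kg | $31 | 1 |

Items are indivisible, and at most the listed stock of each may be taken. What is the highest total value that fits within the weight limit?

Best selections within weight 8 and stock limits:
- 1×A + 2×B: weight 8, value 108
- 1×A + 1×B: weight 5, value 72
- 2×B: weight 6, value 72
- 1×A + 1×C: weight 8, value 67
Best: $108.

$108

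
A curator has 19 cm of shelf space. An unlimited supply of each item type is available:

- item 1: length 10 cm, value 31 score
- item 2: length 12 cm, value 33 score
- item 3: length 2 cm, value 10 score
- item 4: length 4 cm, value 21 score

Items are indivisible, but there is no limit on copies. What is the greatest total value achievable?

Best value-per-unit is item 4 at 21/4; filling with it alone gives 4×21 = 84.
Optimal mix: 1×item 3 + 4×item 4 → length 18, value 94.

94 score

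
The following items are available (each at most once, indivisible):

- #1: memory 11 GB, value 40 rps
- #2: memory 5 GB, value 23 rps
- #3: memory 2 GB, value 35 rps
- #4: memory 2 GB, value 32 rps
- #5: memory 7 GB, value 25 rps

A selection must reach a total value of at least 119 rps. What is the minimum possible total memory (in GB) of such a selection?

20

Subsets with value ≥ 119, sorted by total memory:
- #1+#2+#3+#4: memory 20, value 130
- #1+#3+#4+#5: memory 22, value 132
Minimum memory: 20 GB.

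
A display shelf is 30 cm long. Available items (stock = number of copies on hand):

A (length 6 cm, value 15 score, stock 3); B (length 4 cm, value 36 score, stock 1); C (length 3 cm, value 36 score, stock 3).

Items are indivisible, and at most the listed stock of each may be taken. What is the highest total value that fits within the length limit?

174 score

Best selections within length 30 and stock limits:
- 2×A + 1×B + 3×C: length 25, value 174
- 1×A + 1×B + 3×C: length 19, value 159
Best: 174 score.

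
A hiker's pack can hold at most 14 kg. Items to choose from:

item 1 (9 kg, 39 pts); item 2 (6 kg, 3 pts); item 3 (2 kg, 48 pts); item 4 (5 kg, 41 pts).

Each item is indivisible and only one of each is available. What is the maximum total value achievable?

Check high-value combinations within 14 kg:
- item 2+item 3+item 4: weight 6+2+5=13, value 3+48+41=92
- item 3+item 4: weight 2+5=7, value 48+41=89
- item 1+item 3: weight 9+2=11, value 39+48=87
- item 1+item 4: weight 9+5=14, value 39+41=80
Best: 92 pts.

92 pts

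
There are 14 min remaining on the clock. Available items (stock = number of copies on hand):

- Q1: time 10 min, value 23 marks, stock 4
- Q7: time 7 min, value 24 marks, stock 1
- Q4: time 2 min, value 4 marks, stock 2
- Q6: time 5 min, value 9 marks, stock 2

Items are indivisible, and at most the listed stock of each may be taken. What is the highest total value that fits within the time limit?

37 marks

Top feasible selections:
- 1×Q7 + 1×Q4 + 1×Q6: time 14, value 37
- 1×Q7 + 1×Q6: time 12, value 33
- 1×Q7 + 2×Q4: time 11, value 32
- 1×Q1 + 2×Q4: time 14, value 31
Best: 37 marks.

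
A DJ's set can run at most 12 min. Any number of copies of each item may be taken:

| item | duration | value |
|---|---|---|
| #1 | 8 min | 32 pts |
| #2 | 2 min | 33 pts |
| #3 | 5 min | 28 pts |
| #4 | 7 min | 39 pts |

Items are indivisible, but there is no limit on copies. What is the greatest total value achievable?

Best value-per-unit is #2 at 33/2, and filling with it alone uses duration 6×2=12. No mix of the others beats 6×33 = 198.

198 pts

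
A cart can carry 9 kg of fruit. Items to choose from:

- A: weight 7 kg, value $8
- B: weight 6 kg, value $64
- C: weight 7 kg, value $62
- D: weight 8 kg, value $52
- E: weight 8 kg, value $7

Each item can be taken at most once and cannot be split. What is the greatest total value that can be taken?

Check high-value combinations within 9 kg:
- B: weight 6, value 64
- C: weight 7, value 62
- D: weight 8, value 52
- A: weight 7, value 8
- E: weight 8, value 7
Best: $64.

$64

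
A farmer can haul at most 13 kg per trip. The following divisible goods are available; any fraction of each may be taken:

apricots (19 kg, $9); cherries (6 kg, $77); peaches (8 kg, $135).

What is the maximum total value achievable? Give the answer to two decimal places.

199.17

Take in order of value per unit:
- peaches (135/8 per unit): all 8 → value 135, running total 135.00
- cherries (77/6 per unit): 5 of 6 → value 5×77/6 = 64.1667, running total 199.17
Total 199.17.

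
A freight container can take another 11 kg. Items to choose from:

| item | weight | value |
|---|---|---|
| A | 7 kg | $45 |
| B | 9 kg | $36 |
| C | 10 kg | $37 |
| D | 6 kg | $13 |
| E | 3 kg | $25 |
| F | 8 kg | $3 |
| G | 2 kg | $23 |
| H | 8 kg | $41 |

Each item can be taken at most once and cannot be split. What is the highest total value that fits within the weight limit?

Check high-value combinations within 11 kg:
- A+E: weight 7+3=10, value 45+25=70
- A+G: weight 7+2=9, value 45+23=68
- E+H: weight 3+8=11, value 25+41=66
Best: $70.

$70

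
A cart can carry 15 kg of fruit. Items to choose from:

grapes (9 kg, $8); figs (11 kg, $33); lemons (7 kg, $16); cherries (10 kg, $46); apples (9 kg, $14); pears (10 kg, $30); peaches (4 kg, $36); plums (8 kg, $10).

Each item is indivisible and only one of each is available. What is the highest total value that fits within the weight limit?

$82

This is a 0/1 knapsack; check combinations near the capacity.
- cherries+peaches: weight 10+4=14, value 46+36=82
- figs+peaches: weight 11+4=15, value 33+36=69
- pears+peaches: weight 10+4=14, value 30+36=66
Best: $82.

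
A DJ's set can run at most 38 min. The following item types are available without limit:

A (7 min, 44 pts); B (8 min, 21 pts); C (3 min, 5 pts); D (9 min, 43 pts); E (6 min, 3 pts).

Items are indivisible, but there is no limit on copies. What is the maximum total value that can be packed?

225 pts

Best value-per-unit is A at 44/7; filling with it alone gives 5×44 = 220.
Optimal mix: 5×A + 1×C → duration 38, value 225.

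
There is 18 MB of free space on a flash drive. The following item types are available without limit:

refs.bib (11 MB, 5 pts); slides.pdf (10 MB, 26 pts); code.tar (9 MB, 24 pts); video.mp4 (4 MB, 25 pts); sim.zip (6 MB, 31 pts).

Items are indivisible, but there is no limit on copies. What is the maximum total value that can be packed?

Best value-per-unit is video.mp4 at 25/4; filling with it alone gives 4×25 = 100.
Optimal mix: 3×video.mp4 + 1×sim.zip → size 18, value 106.

106 pts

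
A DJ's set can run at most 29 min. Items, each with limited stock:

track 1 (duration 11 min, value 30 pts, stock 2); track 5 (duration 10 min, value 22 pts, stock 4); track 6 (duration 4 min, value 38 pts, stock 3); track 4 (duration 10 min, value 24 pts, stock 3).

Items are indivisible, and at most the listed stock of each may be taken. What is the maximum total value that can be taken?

144 pts

Best selections within duration 29 and stock limits:
- 1×track 1 + 3×track 6: duration 23, value 144
- 3×track 6 + 1×track 4: duration 22, value 138
- 1×track 5 + 3×track 6: duration 22, value 136
- 1×track 1 + 2×track 6 + 1×track 4: duration 29, value 130
Best: 144 pts.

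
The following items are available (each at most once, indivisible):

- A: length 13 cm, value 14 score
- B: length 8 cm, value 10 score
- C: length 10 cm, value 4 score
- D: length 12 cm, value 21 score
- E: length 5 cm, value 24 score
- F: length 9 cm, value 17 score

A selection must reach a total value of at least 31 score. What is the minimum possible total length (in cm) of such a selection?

13

Subsets with value ≥ 31, sorted by total length:
- B+E: length 13, value 34
- E+F: length 14, value 41
- D+E: length 17, value 45
- A+E: length 18, value 38
Minimum length: 13 cm.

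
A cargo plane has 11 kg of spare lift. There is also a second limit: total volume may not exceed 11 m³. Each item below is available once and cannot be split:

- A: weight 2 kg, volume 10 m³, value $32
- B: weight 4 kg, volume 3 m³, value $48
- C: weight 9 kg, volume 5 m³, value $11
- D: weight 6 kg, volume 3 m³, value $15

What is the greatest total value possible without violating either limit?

Feasible sets respecting both limits:
- B+D: weight 10, volume 6, value 63
- B: weight 4, volume 3, value 48
- A: weight 2, volume 10, value 32
Best: $63.

$63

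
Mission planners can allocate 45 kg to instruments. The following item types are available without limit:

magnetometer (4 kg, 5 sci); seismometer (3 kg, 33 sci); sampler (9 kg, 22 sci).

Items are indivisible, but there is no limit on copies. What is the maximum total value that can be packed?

Best value-per-unit is seismometer at 33/3, and filling with it alone uses mass 15×3=45. No mix of the others beats 15×33 = 495.

495 sci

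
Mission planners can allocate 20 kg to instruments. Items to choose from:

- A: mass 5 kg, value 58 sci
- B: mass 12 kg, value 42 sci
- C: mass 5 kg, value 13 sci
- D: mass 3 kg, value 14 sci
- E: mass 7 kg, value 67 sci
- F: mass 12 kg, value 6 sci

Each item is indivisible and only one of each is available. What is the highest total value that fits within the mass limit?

Check high-value combinations within 20 kg:
- A+C+D+E: mass 5+5+3+7=20, value 58+13+14+67=152
- A+D+E: mass 5+3+7=15, value 58+14+67=139
- A+C+E: mass 5+5+7=17, value 58+13+67=138
- A+E: mass 5+7=12, value 58+67=125
- A+B+D: mass 5+12+3=20, value 58+42+14=114
Best: 152 sci.

152 sci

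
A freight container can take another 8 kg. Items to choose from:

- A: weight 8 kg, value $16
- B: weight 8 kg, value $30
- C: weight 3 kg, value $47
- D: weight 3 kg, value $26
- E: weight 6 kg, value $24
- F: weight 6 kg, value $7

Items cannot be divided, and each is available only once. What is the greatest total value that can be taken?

$73

This is a 0/1 knapsack; check combinations near the capacity.
- C+D: weight 3+3=6, value 47+26=73
- C: weight 3, value 47
- B: weight 8, value 30
- D: weight 3, value 26
- E: weight 6, value 24
Best: $73.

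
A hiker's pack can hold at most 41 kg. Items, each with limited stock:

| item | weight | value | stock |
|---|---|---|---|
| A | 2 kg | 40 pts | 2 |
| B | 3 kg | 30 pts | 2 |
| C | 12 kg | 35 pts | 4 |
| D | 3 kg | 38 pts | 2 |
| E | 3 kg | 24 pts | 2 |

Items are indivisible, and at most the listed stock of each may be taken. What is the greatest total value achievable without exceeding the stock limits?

299 pts

Best selections within weight 41 and stock limits:
- 2×A + 2×B + 1×C + 2×D + 2×E: weight 34, value 299
- 2×A + 2×B + 2×C + 2×D: weight 40, value 286
- 2×A + 1×B + 2×C + 2×D + 1×E: weight 40, value 280
Best: 299 pts.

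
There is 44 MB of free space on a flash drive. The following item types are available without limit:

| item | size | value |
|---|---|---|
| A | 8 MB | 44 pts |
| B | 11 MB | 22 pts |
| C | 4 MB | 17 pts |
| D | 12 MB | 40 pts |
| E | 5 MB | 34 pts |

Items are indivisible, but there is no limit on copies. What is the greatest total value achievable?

289 pts

Best value-per-unit is E at 34/5; filling with it alone gives 8×34 = 272.
Optimal mix: 1×C + 8×E → size 44, value 289.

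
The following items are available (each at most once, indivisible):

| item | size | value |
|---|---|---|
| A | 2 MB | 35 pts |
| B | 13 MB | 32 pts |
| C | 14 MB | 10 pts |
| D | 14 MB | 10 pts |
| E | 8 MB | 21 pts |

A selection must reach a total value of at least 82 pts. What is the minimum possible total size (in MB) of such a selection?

23

Subsets with value ≥ 82, sorted by total size:
- A+B+E: size 23, value 88
- A+B+C+E: size 37, value 98
Minimum size: 23 MB.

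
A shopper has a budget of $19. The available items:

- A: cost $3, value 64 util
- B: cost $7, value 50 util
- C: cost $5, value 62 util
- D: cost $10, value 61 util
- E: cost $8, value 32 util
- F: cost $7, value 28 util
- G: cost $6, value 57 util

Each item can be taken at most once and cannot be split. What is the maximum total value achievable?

187 util

Check high-value combinations within $19:
- A+C+D: cost 3+5+10=18, value 64+62+61=187
- A+C+G: cost 3+5+6=14, value 64+62+57=183
- A+D+G: cost 3+10+6=19, value 64+61+57=182
- A+B+C: cost 3+7+5=15, value 64+50+62=176
Best: 187 util.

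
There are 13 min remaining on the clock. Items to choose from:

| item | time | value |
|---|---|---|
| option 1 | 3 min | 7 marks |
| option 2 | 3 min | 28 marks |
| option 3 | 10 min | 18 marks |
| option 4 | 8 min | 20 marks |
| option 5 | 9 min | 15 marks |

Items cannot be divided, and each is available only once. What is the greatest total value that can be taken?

Check high-value combinations within 13 min:
- option 2+option 4: time 3+8=11, value 28+20=48
- option 2+option 3: time 3+10=13, value 28+18=46
- option 2+option 5: time 3+9=12, value 28+15=43
Best: 48 marks.

48 marks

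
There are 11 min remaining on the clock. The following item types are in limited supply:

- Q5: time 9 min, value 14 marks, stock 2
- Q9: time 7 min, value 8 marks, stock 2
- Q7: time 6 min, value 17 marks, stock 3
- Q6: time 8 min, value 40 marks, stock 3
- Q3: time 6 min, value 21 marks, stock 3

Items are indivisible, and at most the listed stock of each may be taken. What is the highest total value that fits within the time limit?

Top feasible selections:
- 1×Q6: time 8, value 40
- 1×Q3: time 6, value 21
- 1×Q7: time 6, value 17
Best: 40 marks.

40 marks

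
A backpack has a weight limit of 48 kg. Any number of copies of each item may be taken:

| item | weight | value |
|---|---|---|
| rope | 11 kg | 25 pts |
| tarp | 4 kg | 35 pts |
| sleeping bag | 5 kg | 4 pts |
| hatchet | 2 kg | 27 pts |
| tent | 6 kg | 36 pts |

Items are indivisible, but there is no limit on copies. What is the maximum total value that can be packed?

Best value-per-unit is hatchet at 27/2, and filling with it alone uses weight 24×2=48. No mix of the others beats 24×27 = 648.

648 pts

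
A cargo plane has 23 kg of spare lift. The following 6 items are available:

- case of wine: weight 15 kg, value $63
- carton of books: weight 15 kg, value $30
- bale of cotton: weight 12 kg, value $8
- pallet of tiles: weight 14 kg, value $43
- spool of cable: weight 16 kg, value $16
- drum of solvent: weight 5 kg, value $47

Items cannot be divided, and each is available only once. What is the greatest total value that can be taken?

Check high-value combinations within 23 kg:
- case of wine+drum of solvent: weight 15+5=20, value 63+47=110
- pallet of tiles+drum of solvent: weight 14+5=19, value 43+47=90
- carton of books+drum of solvent: weight 15+5=20, value 30+47=77
- case of wine: weight 15, value 63
Best: $110.

$110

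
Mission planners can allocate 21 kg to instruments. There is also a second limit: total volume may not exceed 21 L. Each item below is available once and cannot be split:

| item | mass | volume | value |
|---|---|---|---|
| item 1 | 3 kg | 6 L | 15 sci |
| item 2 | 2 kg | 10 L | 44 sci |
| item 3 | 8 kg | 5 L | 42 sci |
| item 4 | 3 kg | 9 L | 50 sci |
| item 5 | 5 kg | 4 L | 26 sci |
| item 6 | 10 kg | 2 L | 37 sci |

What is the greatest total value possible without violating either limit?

Feasible sets respecting both limits:
- item 2+item 4+item 6: mass 15, volume 21, value 131
- item 3+item 4+item 6: mass 21, volume 16, value 129
- item 1+item 4+item 5+item 6: mass 21, volume 21, value 128
- item 2+item 3+item 6: mass 20, volume 17, value 123
Best: 131 sci.

131 sci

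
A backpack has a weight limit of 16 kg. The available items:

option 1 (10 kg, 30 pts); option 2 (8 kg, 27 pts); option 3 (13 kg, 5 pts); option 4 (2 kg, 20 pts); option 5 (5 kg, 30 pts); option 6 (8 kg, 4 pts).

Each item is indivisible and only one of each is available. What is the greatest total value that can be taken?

77 pts

This is a 0/1 knapsack; check combinations near the capacity.
- option 2+option 4+option 5: weight 8+2+5=15, value 27+20+30=77
- option 1+option 5: weight 10+5=15, value 30+30=60
- option 2+option 5: weight 8+5=13, value 27+30=57
- option 4+option 5+option 6: weight 2+5+8=15, value 20+30+4=54
Best: 77 pts.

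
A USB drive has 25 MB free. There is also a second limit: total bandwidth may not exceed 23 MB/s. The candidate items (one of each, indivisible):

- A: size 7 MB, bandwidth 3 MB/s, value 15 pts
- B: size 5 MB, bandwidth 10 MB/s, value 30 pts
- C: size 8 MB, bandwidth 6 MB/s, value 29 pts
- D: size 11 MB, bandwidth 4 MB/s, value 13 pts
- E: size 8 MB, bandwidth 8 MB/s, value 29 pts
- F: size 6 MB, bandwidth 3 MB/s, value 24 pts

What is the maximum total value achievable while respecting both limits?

83 pts

Feasible sets respecting both limits:
- B+C+F: size 19, bandwidth 19, value 83
- B+E+F: size 19, bandwidth 21, value 83
- C+E+F: size 22, bandwidth 17, value 82
- A+B+C: size 20, bandwidth 19, value 74
Best: 83 pts.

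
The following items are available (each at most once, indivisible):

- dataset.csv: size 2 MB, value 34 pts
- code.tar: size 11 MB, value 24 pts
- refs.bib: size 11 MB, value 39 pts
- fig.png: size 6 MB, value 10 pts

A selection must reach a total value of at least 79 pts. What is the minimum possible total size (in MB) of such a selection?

Subsets with value ≥ 79, sorted by total size:
- dataset.csv+refs.bib+fig.png: size 19, value 83
- dataset.csv+code.tar+refs.bib: size 24, value 97
Minimum size: 19 MB.

19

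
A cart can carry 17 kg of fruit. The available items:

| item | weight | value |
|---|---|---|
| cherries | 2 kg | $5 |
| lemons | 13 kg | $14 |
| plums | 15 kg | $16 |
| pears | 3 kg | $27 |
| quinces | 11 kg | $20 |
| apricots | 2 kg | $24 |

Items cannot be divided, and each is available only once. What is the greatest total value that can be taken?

$71

This is a 0/1 knapsack; check combinations near the capacity.
- pears+quinces+apricots: weight 3+11+2=16, value 27+20+24=71
- cherries+pears+apricots: weight 2+3+2=7, value 5+27+24=56
- cherries+pears+quinces: weight 2+3+11=16, value 5+27+20=52
Best: $71.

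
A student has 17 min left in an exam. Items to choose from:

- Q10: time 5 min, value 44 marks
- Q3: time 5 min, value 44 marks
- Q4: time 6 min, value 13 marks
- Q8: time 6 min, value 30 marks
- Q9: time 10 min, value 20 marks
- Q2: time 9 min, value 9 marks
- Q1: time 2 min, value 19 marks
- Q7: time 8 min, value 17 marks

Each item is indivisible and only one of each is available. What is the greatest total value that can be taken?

This is a 0/1 knapsack; check combinations near the capacity.
- Q10+Q3+Q8: time 5+5+6=16, value 44+44+30=118
- Q10+Q3+Q1: time 5+5+2=12, value 44+44+19=107
- Q10+Q3+Q4: time 5+5+6=16, value 44+44+13=101
- Q10+Q8+Q1: time 5+6+2=13, value 44+30+19=93
Best: 118 marks.

118 marks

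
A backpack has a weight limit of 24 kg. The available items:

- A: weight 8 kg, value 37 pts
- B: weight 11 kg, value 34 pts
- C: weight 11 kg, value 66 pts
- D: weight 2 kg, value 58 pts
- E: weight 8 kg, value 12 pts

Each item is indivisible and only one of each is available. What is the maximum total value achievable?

161 pts

Check high-value combinations within 24 kg:
- A+C+D: weight 8+11+2=21, value 37+66+58=161
- B+C+D: weight 11+11+2=24, value 34+66+58=158
- C+D+E: weight 11+2+8=21, value 66+58+12=136
- A+B+D: weight 8+11+2=21, value 37+34+58=129
Best: 161 pts.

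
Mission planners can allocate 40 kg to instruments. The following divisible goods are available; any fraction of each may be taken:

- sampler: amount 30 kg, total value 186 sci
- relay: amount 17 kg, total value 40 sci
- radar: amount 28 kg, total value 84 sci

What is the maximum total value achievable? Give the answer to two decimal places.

Take in order of value per unit:
- sampler (186/30 per unit): all 30 → value 186, running total 186.00
- radar (84/28 per unit): 10 of 28 → value 10×84/28 = 30.0000, running total 216.00
Total 216.00.

216.00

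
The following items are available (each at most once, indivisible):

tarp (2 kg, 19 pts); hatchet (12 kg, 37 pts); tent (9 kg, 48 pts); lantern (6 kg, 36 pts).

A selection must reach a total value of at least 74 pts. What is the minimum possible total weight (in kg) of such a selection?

Subsets with value ≥ 74, sorted by total weight:
- tent+lantern: weight 15, value 84
- tarp+tent+lantern: weight 17, value 103
- tarp+hatchet+lantern: weight 20, value 92
Minimum weight: 15 kg.

15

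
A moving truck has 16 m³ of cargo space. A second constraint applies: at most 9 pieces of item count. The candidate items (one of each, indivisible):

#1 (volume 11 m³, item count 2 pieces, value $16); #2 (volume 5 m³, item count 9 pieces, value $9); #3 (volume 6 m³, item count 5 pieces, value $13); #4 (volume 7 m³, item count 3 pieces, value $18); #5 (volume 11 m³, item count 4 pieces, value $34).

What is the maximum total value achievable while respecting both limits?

$34

Feasible sets respecting both limits:
- #5: volume 11, item count 4, value 34
- #3+#4: volume 13, item count 8, value 31
- #4: volume 7, item count 3, value 18
Best: $34.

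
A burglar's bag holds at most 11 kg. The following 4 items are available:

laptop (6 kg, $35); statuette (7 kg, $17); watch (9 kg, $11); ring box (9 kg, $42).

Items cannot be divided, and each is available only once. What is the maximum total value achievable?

Check high-value combinations within 11 kg:
- ring box: weight 9, value 42
- laptop: weight 6, value 35
- statuette: weight 7, value 17
Best: $42.

$42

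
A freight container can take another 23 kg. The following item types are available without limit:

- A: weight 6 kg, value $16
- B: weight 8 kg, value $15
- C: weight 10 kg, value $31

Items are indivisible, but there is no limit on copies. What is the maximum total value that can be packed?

Best value-per-unit is C at 31/10; filling with it alone gives 2×31 = 62.
Optimal mix: 2×A + 1×C → weight 22, value 63.

$63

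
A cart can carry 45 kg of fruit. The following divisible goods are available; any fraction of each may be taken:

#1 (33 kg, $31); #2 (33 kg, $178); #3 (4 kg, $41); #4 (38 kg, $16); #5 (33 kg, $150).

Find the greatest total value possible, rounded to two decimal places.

Take in order of value per unit:
- #3 (41/4 per unit): all 4 → value 41, running total 41.00
- #2 (178/33 per unit): all 33 → value 178, running total 219.00
- #5 (150/33 per unit): 8 of 33 → value 8×150/33 = 36.3636, running total 255.36
Total 255.36.

255.36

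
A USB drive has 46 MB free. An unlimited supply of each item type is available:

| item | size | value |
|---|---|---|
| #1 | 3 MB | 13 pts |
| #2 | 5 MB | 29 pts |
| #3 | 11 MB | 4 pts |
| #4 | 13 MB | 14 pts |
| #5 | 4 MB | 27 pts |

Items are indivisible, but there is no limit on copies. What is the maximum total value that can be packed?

Best value-per-unit is #5 at 27/4; filling with it alone gives 11×27 = 297.
Optimal mix: 2×#2 + 9×#5 → size 46, value 301.

301 pts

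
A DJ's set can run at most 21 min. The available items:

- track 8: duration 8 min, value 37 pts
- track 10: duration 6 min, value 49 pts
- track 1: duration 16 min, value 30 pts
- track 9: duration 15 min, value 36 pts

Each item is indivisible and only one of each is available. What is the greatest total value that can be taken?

Check high-value combinations within 21 min:
- track 8+track 10: duration 8+6=14, value 37+49=86
- track 10+track 9: duration 6+15=21, value 49+36=85
- track 10: duration 6, value 49
- track 8: duration 8, value 37
Best: 86 pts.

86 pts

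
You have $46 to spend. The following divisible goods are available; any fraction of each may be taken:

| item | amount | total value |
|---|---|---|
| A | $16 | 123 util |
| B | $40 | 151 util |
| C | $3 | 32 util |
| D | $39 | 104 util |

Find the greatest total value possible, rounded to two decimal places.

256.93

Take in order of value per unit:
- C (32/3 per unit): all 3 → value 32, running total 32.00
- A (123/16 per unit): all 16 → value 123, running total 155.00
- B (151/40 per unit): 27 of 40 → value 27×151/40 = 101.9250, running total 256.93
Total 256.93.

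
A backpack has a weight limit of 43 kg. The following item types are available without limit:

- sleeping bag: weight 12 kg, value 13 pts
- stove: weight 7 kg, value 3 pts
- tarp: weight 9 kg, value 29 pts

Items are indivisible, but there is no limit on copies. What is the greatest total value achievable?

Best value-per-unit is tarp at 29/9; filling with it alone gives 4×29 = 116.
Optimal mix: 1×stove + 4×tarp → weight 43, value 119.

119 pts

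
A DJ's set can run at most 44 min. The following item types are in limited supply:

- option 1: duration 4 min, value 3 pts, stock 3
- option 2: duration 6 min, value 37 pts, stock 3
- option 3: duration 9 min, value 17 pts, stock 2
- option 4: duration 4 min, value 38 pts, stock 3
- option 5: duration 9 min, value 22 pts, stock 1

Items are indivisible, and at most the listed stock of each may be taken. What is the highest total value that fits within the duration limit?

250 pts

Best selections within duration 44 and stock limits:
- 1×option 1 + 3×option 2 + 3×option 4 + 1×option 5: duration 43, value 250
- 3×option 2 + 3×option 4 + 1×option 5: duration 39, value 247
- 1×option 1 + 3×option 2 + 1×option 3 + 3×option 4: duration 43, value 245
Best: 250 pts.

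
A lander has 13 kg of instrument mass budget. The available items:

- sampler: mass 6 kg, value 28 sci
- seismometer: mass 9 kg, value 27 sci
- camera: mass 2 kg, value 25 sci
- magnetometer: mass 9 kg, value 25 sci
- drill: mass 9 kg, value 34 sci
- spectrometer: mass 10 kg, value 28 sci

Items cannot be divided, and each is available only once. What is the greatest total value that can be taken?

59 sci

Check high-value combinations within 13 kg:
- camera+drill: mass 2+9=11, value 25+34=59
- sampler+camera: mass 6+2=8, value 28+25=53
- camera+spectrometer: mass 2+10=12, value 25+28=53
Best: 59 sci.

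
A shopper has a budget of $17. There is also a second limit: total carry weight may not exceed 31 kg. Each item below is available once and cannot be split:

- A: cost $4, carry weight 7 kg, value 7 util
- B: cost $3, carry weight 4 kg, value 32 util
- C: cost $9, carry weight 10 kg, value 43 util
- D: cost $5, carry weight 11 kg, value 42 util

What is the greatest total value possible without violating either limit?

117 util

Feasible sets respecting both limits:
- B+C+D: cost 17, carry weight 25, value 117
- C+D: cost 14, carry weight 21, value 85
- A+B+C: cost 16, carry weight 21, value 82
Best: 117 util.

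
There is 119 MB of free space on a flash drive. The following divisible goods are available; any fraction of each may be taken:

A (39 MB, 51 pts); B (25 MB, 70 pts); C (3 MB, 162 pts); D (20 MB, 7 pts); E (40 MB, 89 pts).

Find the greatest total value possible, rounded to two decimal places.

376.20

Take in order of value per unit:
- C (162/3 per unit): all 3 → value 162, running total 162.00
- B (70/25 per unit): all 25 → value 70, running total 232.00
- E (89/40 per unit): all 40 → value 89, running total 321.00
- A (51/39 per unit): all 39 → value 51, running total 372.00
- D (7/20 per unit): 12 of 20 → value 12×7/20 = 4.2000, running total 376.20
Total 376.20.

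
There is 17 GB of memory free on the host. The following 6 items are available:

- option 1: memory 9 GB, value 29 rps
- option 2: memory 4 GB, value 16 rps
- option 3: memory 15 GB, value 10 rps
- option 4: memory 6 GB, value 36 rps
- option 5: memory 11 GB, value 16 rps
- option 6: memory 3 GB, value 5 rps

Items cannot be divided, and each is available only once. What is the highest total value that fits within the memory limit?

65 rps

Check high-value combinations within 17 GB:
- option 1+option 4: memory 9+6=15, value 29+36=65
- option 2+option 4+option 6: memory 4+6+3=13, value 16+36+5=57
- option 2+option 4: memory 4+6=10, value 16+36=52
- option 4+option 5: memory 6+11=17, value 36+16=52
- option 1+option 2+option 6: memory 9+4+3=16, value 29+16+5=50
Best: 65 rps.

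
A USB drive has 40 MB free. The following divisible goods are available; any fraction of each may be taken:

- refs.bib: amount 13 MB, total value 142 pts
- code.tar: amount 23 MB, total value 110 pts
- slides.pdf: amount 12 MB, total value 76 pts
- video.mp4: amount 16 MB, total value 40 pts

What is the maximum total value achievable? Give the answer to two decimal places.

289.74

Take in order of value per unit:
- refs.bib (142/13 per unit): all 13 → value 142, running total 142.00
- slides.pdf (76/12 per unit): all 12 → value 76, running total 218.00
- code.tar (110/23 per unit): 15 of 23 → value 15×110/23 = 71.7391, running total 289.74
Total 289.74.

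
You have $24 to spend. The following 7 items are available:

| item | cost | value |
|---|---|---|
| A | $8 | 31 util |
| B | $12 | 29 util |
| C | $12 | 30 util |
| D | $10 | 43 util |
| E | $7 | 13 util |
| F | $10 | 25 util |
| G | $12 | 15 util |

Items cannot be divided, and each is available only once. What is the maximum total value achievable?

This is a 0/1 knapsack; check combinations near the capacity.
- A+D: cost 8+10=18, value 31+43=74
- C+D: cost 12+10=22, value 30+43=73
- B+D: cost 12+10=22, value 29+43=72
Best: 74 util.

74 util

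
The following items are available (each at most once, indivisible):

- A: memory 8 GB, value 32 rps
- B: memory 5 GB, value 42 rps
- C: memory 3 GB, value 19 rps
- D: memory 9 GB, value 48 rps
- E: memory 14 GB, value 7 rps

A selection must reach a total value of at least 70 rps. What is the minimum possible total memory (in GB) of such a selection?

13

Subsets with value ≥ 70, sorted by total memory:
- A+B: memory 13, value 74
- B+D: memory 14, value 90
- A+B+C: memory 16, value 93
- B+C+D: memory 17, value 109
Minimum memory: 13 GB.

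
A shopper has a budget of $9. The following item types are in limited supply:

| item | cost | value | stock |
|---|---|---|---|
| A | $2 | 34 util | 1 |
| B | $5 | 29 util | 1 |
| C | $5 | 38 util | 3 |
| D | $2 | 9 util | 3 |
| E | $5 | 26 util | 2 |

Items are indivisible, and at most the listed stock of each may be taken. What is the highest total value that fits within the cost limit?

Top feasible selections:
- 1×A + 1×C + 1×D: cost 9, value 81
- 1×A + 1×C: cost 7, value 72
Best: 81 util.

81 util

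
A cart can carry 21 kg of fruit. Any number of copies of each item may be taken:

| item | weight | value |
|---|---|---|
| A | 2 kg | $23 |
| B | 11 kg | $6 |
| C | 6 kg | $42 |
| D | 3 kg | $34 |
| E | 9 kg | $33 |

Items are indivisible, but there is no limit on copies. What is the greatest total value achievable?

$241

Best value-per-unit is A at 23/2; filling with it alone gives 10×23 = 230.
Optimal mix: 9×A + 1×D → weight 21, value 241.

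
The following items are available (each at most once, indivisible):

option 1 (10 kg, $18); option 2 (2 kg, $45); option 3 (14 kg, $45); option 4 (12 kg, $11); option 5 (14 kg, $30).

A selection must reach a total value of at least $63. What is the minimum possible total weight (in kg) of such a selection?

Subsets with value ≥ 63, sorted by total weight:
- option 1+option 2: weight 12, value 63
- option 2+option 3: weight 16, value 90
- option 2+option 5: weight 16, value 75
Minimum weight: 12 kg.

12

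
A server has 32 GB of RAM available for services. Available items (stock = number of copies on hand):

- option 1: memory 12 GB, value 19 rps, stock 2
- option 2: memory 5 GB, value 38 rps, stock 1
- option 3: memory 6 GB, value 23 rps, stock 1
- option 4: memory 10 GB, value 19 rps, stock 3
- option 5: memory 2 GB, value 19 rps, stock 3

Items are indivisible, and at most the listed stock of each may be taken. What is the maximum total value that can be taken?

137 rps

Best selections within memory 32 and stock limits:
- 1×option 2 + 1×option 3 + 1×option 4 + 3×option 5: memory 27, value 137
- 1×option 1 + 1×option 2 + 1×option 3 + 3×option 5: memory 29, value 137
- 1×option 2 + 2×option 4 + 3×option 5: memory 31, value 133
Best: 137 rps.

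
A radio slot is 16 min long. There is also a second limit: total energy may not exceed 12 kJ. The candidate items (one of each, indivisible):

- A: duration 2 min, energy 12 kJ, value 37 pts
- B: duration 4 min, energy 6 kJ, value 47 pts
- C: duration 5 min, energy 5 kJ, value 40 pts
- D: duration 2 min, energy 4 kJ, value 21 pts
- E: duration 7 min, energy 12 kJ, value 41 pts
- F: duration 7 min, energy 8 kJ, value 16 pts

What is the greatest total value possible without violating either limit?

87 pts

Feasible sets respecting both limits:
- B+C: duration 9, energy 11, value 87
- B+D: duration 6, energy 10, value 68
- C+D: duration 7, energy 9, value 61
- B: duration 4, energy 6, value 47
Best: 87 pts.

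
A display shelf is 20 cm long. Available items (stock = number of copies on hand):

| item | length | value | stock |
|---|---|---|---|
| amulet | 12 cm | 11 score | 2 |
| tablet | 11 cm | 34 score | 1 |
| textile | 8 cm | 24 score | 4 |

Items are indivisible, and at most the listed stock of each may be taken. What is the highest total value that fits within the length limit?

58 score

Best selections within length 20 and stock limits:
- 1×tablet + 1×textile: length 19, value 58
- 2×textile: length 16, value 48
- 1×amulet + 1×textile: length 20, value 35
- 1×tablet: length 11, value 34
Best: 58 score.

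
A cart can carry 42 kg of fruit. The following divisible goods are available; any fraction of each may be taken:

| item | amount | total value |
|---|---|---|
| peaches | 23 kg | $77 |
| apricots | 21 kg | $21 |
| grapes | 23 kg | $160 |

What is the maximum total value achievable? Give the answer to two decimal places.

223.61

Take in order of value per unit:
- grapes (160/23 per unit): all 23 → value 160, running total 160.00
- peaches (77/23 per unit): 19 of 23 → value 19×77/23 = 63.6087, running total 223.61
Total 223.61.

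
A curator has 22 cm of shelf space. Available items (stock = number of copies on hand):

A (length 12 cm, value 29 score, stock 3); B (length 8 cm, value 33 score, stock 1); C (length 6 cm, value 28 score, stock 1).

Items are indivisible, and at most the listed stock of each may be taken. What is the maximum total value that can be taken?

62 score

Top feasible selections:
- 1×A + 1×B: length 20, value 62
- 1×B + 1×C: length 14, value 61
Best: 62 score.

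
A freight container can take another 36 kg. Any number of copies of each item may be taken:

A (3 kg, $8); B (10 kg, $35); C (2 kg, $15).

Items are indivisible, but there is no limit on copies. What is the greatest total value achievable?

Best value-per-unit is C at 15/2, and filling with it alone uses weight 18×2=36. No mix of the others beats 18×15 = 270.

$270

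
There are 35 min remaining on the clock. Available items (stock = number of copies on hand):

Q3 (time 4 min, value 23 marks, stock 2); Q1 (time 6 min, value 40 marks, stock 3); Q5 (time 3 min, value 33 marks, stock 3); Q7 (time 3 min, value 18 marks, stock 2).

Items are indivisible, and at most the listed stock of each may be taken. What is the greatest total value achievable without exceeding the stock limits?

265 marks

Top feasible selections:
- 2×Q3 + 3×Q1 + 3×Q5: time 35, value 265
- 2×Q3 + 2×Q1 + 3×Q5 + 2×Q7: time 35, value 261
Best: 265 marks.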